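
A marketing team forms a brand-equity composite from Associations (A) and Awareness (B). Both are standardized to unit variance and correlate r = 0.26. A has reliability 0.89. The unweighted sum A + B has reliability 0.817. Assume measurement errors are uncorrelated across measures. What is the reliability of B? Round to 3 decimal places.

Var(A+B) = 2 + 2·0.26 = 2.520.
True-score variance = ρ_A + ρ_B + 2·0.26, so 0.817 = (0.89 + ρ_B + 0.52) / 2.520.
ρ_B = 0.817·2.520 − 0.89 − 0.52 = 0.649.

0.649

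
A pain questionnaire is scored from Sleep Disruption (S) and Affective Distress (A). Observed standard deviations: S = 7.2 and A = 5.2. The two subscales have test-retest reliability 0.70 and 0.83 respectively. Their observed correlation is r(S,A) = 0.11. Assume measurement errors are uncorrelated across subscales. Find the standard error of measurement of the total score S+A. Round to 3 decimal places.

Var(total) = 78.88 + 8.2368 = 87.1168.
True-score variance = 58.7312 + 8.2368 = 66.968, so reliability = 0.7687.
Error variance = 87.1168 − 66.968 = 20.1488; SEM = √20.1488 = 4.489.

4.489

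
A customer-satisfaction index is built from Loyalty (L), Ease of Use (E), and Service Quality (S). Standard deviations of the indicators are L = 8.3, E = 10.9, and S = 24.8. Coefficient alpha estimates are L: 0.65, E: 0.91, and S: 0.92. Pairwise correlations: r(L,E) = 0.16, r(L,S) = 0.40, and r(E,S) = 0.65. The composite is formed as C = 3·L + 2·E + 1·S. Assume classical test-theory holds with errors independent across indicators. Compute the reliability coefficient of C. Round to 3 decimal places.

Var(C) = 3²·8.3² + 2²·10.9² + 24.8² + 2·[6·8.3·10.9·0.16 + 3·8.3·24.8·0.40 + 2·10.9·24.8·0.65] = 1710.29 + 1370.55 = 3080.84.
Because errors are independent across components, Cov(Tᵢ,Tⱼ) = Cov(Xᵢ,Xⱼ); the off-diagonal part of the true-score variance is the same as above.
True-score variance = [3²·8.3²·0.65 + 2²·10.9²·0.91 + 24.8²·0.92] + 1370.55 = 1401.31 + 1370.55 = 2771.86.
Reliability = 2771.86 / 3080.84 = 0.900.

0.900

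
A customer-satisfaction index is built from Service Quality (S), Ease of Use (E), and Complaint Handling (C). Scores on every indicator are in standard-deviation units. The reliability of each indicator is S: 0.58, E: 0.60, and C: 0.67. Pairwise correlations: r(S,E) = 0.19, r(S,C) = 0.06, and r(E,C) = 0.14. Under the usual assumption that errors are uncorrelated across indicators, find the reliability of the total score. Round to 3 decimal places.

Var(S+E+C) = 3 + 2·[0.19 + 0.06 + 0.14] = 3 + 0.78 = 3.78.
With uncorrelated errors the cross-covariances are all true-score covariance, so they carry over unchanged; only the diagonal terms shrink to ρᵢσᵢ².
True-score variance = [0.58 + 0.60 + 0.67] + 0.78 = 1.85 + 0.78 = 2.63.
Reliability = 2.63 / 3.78 = 0.696.

0.696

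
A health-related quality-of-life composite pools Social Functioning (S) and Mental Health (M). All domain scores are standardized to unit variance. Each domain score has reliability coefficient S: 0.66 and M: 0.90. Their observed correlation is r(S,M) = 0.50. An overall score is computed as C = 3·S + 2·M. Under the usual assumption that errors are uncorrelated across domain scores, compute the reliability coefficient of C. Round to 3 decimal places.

Var(C) = 3² + 2² + 2·[6·0.50] = 13 + 6 = 19.
Because errors are independent across components, Cov(Tᵢ,Tⱼ) = Cov(Xᵢ,Xⱼ); the off-diagonal part of the true-score variance is the same as above.
True-score variance = [3²·0.66 + 2²·0.90] + 6 = 9.54 + 6 = 15.54.
Reliability = 15.54 / 19 = 0.818.

0.818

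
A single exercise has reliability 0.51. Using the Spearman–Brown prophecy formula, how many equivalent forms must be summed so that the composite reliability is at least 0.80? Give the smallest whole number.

k ≥ ρ*(1−ρ₁)/(ρ₁(1−ρ*)) = 0.80·0.49 / (0.51·0.20) = 3.843.
Smallest integer k = 4.

4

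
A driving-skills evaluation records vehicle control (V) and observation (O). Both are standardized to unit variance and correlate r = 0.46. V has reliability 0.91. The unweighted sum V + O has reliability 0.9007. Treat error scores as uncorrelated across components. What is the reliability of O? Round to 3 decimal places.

0.800

Var(V+O) = 2 + 2·0.46 = 2.920.
True-score variance = ρ_V + ρ_O + 2·0.46, so 0.9007 = (0.91 + ρ_O + 0.92) / 2.920.
ρ_O = 0.9007·2.920 − 0.91 − 0.92 = 0.800.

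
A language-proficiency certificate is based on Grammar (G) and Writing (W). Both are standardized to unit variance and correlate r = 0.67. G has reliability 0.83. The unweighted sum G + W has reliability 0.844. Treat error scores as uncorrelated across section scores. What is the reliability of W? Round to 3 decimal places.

Var(G+W) = 2 + 2·0.67 = 3.340.
True-score variance = ρ_G + ρ_W + 2·0.67, so 0.844 = (0.83 + ρ_W + 1.34) / 3.340.
ρ_W = 0.844·3.340 − 0.83 − 1.34 = 0.649.

0.649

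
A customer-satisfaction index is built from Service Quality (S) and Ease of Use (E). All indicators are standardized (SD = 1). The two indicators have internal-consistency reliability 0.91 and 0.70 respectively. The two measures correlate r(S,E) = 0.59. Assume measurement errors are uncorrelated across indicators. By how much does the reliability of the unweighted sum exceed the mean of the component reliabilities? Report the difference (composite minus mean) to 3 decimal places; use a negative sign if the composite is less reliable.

Var(sum) = 2 + 1.18 = 3.18; true-score variance = 1.61 + 1.18 = 2.79; composite reliability = 0.8774.
Mean component reliability = 0.8050.
Difference = 0.8774 − 0.8050 = 0.072.

0.072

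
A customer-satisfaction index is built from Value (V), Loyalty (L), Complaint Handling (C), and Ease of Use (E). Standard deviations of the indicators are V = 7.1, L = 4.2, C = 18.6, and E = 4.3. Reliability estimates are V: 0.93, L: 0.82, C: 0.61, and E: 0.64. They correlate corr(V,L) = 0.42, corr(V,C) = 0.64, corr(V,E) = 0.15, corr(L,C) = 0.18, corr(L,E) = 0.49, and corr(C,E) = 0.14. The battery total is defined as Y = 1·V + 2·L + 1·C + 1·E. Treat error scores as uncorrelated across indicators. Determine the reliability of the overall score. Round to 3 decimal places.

Var(Y) = 7.1² + 2²·4.2² + 18.6² + 4.3² + 2·[2·7.1·4.2·0.42 + 7.1·18.6·0.64 + 7.1·4.3·0.15 + 2·4.2·18.6·0.18 + 2·4.2·4.3·0.49 + 18.6·4.3·0.14] = 485.42 + 342.332 = 827.752.
With uncorrelated errors the cross-covariances are all true-score covariance, so they carry over unchanged; only the diagonal terms shrink to ρᵢσᵢ².
True-score variance = [7.1²·0.93 + 2²·4.2²·0.82 + 18.6²·0.61 + 4.3²·0.64] + 342.332 = 327.61 + 342.332 = 669.942.
Reliability = 669.942 / 827.752 = 0.809.

0.809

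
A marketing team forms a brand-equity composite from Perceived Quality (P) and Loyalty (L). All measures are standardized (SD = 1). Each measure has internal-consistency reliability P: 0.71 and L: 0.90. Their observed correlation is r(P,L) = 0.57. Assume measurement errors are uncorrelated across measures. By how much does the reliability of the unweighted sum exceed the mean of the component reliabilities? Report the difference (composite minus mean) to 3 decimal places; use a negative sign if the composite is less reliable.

Var(sum) = 2 + 1.14 = 3.14; true-score variance = 1.61 + 1.14 = 2.75; composite reliability = 0.8758.
Mean component reliability = 0.8050.
Difference = 0.8758 − 0.8050 = 0.071.

0.071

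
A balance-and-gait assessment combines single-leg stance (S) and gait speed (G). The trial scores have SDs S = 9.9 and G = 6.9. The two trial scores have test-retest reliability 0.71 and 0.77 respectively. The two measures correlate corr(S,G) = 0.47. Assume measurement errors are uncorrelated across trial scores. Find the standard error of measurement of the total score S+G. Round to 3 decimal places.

Var(total) = 145.62 + 64.2114 = 209.831.
True-score variance = 106.247 + 64.2114 = 170.458, so reliability = 0.8124.
Error variance = 209.831 − 170.458 = 39.3732; SEM = √39.3732 = 6.275.

6.275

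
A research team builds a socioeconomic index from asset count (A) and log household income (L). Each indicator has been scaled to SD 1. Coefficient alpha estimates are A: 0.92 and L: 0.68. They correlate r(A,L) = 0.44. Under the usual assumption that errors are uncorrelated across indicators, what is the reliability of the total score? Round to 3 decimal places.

0.861

Var(A+L) = 2 + 2·[0.44] = 2 + 0.88 = 2.88.
Because errors are independent across components, Cov(Tᵢ,Tⱼ) = Cov(Xᵢ,Xⱼ); the off-diagonal part of the true-score variance is the same as above.
True-score variance = [0.92 + 0.68] + 0.88 = 1.6 + 0.88 = 2.48.
Reliability = 2.48 / 2.88 = 0.861.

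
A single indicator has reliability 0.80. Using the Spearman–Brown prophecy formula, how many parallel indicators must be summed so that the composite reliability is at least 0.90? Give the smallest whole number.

k ≥ ρ*(1−ρ₁)/(ρ₁(1−ρ*)) = 0.90·0.20 / (0.80·0.10) = 2.250.
Smallest integer k = 3.

3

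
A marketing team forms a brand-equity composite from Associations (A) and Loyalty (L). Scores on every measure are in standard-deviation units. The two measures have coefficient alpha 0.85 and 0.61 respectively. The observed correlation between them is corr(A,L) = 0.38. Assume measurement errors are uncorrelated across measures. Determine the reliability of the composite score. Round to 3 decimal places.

Var(A+L) = 2 + 2·[0.38] = 2 + 0.76 = 2.76.
Under uncorrelated errors the observed covariances equal the true-score covariances, so only the own-variance terms attenuate.
True-score variance = [0.85 + 0.61] + 0.76 = 1.46 + 0.76 = 2.22.
Reliability = 2.22 / 2.76 = 0.804.

0.804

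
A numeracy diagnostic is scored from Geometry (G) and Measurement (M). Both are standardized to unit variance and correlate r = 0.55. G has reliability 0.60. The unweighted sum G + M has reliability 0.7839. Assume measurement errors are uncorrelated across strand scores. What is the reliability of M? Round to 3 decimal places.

0.730

Var(G+M) = 2 + 2·0.55 = 3.100.
True-score variance = ρ_G + ρ_M + 2·0.55, so 0.7839 = (0.60 + ρ_M + 1.10) / 3.100.
ρ_M = 0.7839·3.100 − 0.60 − 1.10 = 0.730.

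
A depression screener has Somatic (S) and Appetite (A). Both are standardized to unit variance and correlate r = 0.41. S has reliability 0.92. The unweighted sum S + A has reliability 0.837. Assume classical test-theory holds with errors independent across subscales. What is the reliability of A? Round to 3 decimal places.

0.620

Var(S+A) = 2 + 2·0.41 = 2.820.
True-score variance = ρ_S + ρ_A + 2·0.41, so 0.837 = (0.92 + ρ_A + 0.82) / 2.820.
ρ_A = 0.837·2.820 − 0.92 − 0.82 = 0.620.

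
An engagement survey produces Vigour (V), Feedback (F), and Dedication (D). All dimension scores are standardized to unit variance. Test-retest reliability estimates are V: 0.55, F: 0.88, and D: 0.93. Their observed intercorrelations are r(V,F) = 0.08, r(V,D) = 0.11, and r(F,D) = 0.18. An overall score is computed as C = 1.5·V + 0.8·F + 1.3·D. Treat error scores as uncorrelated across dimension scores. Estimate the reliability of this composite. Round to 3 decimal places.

0.783

Var(C) = 1.5² + 0.8² + 1.3² + 2·[1.2·0.08 + 1.95·0.11 + 1.04·0.18] = 4.58 + 0.9954 = 5.5754.
With uncorrelated errors the cross-covariances are all true-score covariance, so they carry over unchanged; only the diagonal terms shrink to ρᵢσᵢ².
True-score variance = [1.5²·0.55 + 0.8²·0.88 + 1.3²·0.93] + 0.9954 = 3.3724 + 0.9954 = 4.3678.
Reliability = 4.3678 / 5.5754 = 0.783.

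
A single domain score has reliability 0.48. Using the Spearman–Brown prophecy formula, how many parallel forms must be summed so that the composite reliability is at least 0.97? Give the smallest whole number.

k ≥ ρ*(1−ρ₁)/(ρ₁(1−ρ*)) = 0.97·0.52 / (0.48·0.03) = 35.028.
Smallest integer k = 36.

36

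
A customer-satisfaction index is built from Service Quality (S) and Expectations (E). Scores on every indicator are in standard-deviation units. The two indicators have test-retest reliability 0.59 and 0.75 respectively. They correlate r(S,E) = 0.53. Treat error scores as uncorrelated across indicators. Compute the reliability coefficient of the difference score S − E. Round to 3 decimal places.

0.298

Var(S−E) = 1 + 1 − 2·0.53 = 2 − 1.06 = 0.94.
Under uncorrelated errors the observed covariances equal the true-score covariances, so only the own-variance terms attenuate.
True-score variance = [0.59 + 0.75] − 1.06 = 1.34 − 1.06 = 0.28.
Reliability = 0.28 / 0.94 = 0.298.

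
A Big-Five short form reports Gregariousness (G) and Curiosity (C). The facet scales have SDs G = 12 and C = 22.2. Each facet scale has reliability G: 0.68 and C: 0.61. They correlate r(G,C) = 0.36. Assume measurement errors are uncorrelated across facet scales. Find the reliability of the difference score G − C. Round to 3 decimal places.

0.465

Var(G−C) = 12² + 22.2² − 2·12·22.2·0.36 = 636.84 − 191.808 = 445.032.
Because errors are independent across components, Cov(Tᵢ,Tⱼ) = Cov(Xᵢ,Xⱼ); the off-diagonal part of the true-score variance is the same as above.
True-score variance = [12²·0.68 + 22.2²·0.61] − 191.808 = 398.552 − 191.808 = 206.744.
Reliability = 206.744 / 445.032 = 0.465.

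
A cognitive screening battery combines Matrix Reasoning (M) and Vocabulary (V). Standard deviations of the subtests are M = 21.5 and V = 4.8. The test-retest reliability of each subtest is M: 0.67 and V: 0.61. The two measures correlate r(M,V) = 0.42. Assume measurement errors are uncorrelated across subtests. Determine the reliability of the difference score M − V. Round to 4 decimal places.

Var(M−V) = 21.5² + 4.8² − 2·21.5·4.8·0.42 = 485.29 − 86.688 = 398.602.
With uncorrelated errors the cross-covariances are all true-score covariance, so they carry over unchanged; only the diagonal terms shrink to ρᵢσᵢ².
True-score variance = [21.5²·0.67 + 4.8²·0.61] − 86.688 = 323.762 − 86.688 = 237.074.
Reliability = 237.074 / 398.602 = 0.5948.

0.5948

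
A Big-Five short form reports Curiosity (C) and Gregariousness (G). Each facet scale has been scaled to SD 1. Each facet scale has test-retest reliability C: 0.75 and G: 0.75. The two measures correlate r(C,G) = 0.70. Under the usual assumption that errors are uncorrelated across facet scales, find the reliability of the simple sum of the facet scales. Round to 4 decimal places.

Var(C+G) = 2 + 2·[0.70] = 2 + 1.4 = 3.4.
Because errors are independent across components, Cov(Tᵢ,Tⱼ) = Cov(Xᵢ,Xⱼ); the off-diagonal part of the true-score variance is the same as above.
True-score variance = [0.75 + 0.75] + 1.4 = 1.5 + 1.4 = 2.9.
Reliability = 2.9 / 3.4 = 0.8529.

0.8529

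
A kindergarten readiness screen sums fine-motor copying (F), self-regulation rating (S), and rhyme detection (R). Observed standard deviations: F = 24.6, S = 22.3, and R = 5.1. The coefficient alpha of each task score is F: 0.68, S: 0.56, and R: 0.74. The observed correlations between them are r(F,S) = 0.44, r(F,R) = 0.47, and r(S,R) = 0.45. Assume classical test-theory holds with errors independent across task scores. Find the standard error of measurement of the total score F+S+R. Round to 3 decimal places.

Var(total) = 1128.46 + 703.04 = 1831.5.
True-score variance = 709.239 + 703.04 = 1412.28, so reliability = 0.7711.
Error variance = 1831.5 − 1412.28 = 419.221; SEM = √419.221 = 20.475.

20.475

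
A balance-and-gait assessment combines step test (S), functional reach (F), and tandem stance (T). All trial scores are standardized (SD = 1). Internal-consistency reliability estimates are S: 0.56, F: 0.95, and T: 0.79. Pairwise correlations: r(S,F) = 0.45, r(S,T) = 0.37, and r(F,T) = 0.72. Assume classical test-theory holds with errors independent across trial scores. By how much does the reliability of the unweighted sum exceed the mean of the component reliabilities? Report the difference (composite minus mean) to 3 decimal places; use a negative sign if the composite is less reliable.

0.118

Var(sum) = 3 + 3.08 = 6.08; true-score variance = 2.3 + 3.08 = 5.38; composite reliability = 0.8849.
Mean component reliability = 0.7667.
Difference = 0.8849 − 0.7667 = 0.118.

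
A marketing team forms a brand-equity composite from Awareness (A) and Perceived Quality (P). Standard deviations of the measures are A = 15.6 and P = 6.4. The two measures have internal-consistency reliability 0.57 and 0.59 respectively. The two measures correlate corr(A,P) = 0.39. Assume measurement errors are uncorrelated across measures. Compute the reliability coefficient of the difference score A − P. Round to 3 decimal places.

Var(A−P) = 15.6² + 6.4² − 2·15.6·6.4·0.39 = 284.32 − 77.8752 = 206.445.
With uncorrelated errors the cross-covariances are all true-score covariance, so they carry over unchanged; only the diagonal terms shrink to ρᵢσᵢ².
True-score variance = [15.6²·0.57 + 6.4²·0.59] − 77.8752 = 162.882 − 77.8752 = 85.0064.
Reliability = 85.0064 / 206.445 = 0.412.

0.412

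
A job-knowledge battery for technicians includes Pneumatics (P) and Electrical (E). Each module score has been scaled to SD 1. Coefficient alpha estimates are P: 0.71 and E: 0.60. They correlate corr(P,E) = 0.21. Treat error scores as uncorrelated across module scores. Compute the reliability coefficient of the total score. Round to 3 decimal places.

Var(P+E) = 2 + 2·[0.21] = 2 + 0.42 = 2.42.
Under uncorrelated errors the observed covariances equal the true-score covariances, so only the own-variance terms attenuate.
True-score variance = [0.71 + 0.60] + 0.42 = 1.31 + 0.42 = 1.73.
Reliability = 1.73 / 2.42 = 0.715.

0.715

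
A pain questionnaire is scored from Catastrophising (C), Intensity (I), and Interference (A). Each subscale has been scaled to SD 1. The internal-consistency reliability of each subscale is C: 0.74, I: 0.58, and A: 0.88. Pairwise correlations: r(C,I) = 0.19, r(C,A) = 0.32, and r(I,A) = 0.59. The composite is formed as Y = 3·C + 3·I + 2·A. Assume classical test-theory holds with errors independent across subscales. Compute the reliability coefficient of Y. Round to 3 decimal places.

Var(Y) = 3² + 3² + 2² + 2·[9·0.19 + 6·0.32 + 6·0.59] = 22 + 14.34 = 36.34.
Under uncorrelated errors the observed covariances equal the true-score covariances, so only the own-variance terms attenuate.
True-score variance = [3²·0.74 + 3²·0.58 + 2²·0.88] + 14.34 = 15.4 + 14.34 = 29.74.
Reliability = 29.74 / 36.34 = 0.818.

0.818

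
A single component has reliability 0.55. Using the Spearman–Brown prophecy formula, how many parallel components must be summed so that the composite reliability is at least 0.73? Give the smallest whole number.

3

k ≥ ρ*(1−ρ₁)/(ρ₁(1−ρ*)) = 0.73·0.45 / (0.55·0.27) = 2.212.
Smallest integer k = 3.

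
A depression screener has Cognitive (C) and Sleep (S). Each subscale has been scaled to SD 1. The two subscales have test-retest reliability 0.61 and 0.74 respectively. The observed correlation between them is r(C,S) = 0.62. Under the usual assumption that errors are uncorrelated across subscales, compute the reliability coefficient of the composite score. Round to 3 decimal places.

Var(C+S) = 2 + 2·[0.62] = 2 + 1.24 = 3.24.
Because errors are independent across components, Cov(Tᵢ,Tⱼ) = Cov(Xᵢ,Xⱼ); the off-diagonal part of the true-score variance is the same as above.
True-score variance = [0.61 + 0.74] + 1.24 = 1.35 + 1.24 = 2.59.
Reliability = 2.59 / 3.24 = 0.799.

0.799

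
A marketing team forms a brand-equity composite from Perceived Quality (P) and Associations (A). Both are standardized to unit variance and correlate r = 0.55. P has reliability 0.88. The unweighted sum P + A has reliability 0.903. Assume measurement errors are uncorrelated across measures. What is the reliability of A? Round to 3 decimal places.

0.819

Var(P+A) = 2 + 2·0.55 = 3.100.
True-score variance = ρ_P + ρ_A + 2·0.55, so 0.903 = (0.88 + ρ_A + 1.10) / 3.100.
ρ_A = 0.903·3.100 − 0.88 − 1.10 = 0.819.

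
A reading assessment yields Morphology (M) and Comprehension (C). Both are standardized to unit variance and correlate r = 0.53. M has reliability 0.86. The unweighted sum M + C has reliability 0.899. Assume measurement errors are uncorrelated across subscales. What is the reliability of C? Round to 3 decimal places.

Var(M+C) = 2 + 2·0.53 = 3.060.
True-score variance = ρ_M + ρ_C + 2·0.53, so 0.899 = (0.86 + ρ_C + 1.06) / 3.060.
ρ_C = 0.899·3.060 − 0.86 − 1.06 = 0.831.

0.831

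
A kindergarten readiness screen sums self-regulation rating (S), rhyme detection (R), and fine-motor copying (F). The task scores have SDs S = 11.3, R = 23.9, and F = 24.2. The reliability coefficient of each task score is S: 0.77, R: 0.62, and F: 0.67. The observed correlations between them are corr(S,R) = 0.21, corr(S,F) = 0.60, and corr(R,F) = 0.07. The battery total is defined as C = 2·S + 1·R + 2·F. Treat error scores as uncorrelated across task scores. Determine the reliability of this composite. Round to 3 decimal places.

Var(C) = 2²·11.3² + 23.9² + 2²·24.2² + 2·[2·11.3·23.9·0.21 + 4·11.3·24.2·0.60 + 2·23.9·24.2·0.07] = 3424.53 + 1701.41 = 5125.94.
Because errors are independent across components, Cov(Tᵢ,Tⱼ) = Cov(Xᵢ,Xⱼ); the off-diagonal part of the true-score variance is the same as above.
True-score variance = [2²·11.3²·0.77 + 23.9²·0.62 + 2²·24.2²·0.67] + 1701.41 = 2316.95 + 1701.41 = 4018.36.
Reliability = 4018.36 / 5125.94 = 0.784.

0.784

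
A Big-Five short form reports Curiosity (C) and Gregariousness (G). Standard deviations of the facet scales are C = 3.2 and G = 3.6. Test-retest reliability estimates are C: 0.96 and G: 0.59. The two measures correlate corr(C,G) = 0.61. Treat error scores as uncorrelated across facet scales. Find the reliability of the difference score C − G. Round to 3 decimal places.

0.374

Var(C−G) = 3.2² + 3.6² − 2·3.2·3.6·0.61 = 23.2 − 14.0544 = 9.1456.
With uncorrelated errors the cross-covariances are all true-score covariance, so they carry over unchanged; only the diagonal terms shrink to ρᵢσᵢ².
True-score variance = [3.2²·0.96 + 3.6²·0.59] − 14.0544 = 17.4768 − 14.0544 = 3.4224.
Reliability = 3.4224 / 9.1456 = 0.374.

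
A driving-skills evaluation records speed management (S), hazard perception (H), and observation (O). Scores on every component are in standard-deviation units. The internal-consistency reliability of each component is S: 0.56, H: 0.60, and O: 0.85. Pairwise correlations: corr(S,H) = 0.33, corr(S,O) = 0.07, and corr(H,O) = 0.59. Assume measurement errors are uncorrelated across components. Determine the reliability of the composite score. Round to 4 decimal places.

Var(S+H+O) = 3 + 2·[0.33 + 0.07 + 0.59] = 3 + 1.98 = 4.98.
Because errors are independent across components, Cov(Tᵢ,Tⱼ) = Cov(Xᵢ,Xⱼ); the off-diagonal part of the true-score variance is the same as above.
True-score variance = [0.56 + 0.60 + 0.85] + 1.98 = 2.01 + 1.98 = 3.99.
Reliability = 3.99 / 4.98 = 0.8012.

0.8012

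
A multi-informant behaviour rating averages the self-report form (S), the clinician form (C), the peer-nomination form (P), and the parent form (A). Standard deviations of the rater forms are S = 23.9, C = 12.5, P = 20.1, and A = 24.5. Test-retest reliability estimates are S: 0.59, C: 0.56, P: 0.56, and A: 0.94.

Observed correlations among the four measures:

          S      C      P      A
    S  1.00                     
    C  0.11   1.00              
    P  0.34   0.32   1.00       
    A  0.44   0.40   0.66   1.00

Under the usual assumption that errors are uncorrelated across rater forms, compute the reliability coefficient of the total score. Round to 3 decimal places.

0.860

Var(S+C+P+A) = 23.9² + 12.5² + 20.1² + 24.5² + 2·[23.9·12.5·0.11 + 23.9·20.1·0.34 + 23.9·24.5·0.44 + 12.5·20.1·0.32 + 12.5·24.5·0.40 + 20.1·24.5·0.66] = 1731.72 + 1963.51 = 3695.23.
With uncorrelated errors the cross-covariances are all true-score covariance, so they carry over unchanged; only the diagonal terms shrink to ρᵢσᵢ².
True-score variance = [23.9²·0.59 + 12.5²·0.56 + 20.1²·0.56 + 24.5²·0.94] + 1963.51 = 1214.99 + 1963.51 = 3178.5.
Reliability = 3178.5 / 3695.23 = 0.860.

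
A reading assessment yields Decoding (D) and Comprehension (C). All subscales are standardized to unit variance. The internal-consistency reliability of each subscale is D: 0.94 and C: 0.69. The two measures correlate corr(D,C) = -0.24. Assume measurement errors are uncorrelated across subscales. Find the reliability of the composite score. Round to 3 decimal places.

0.757

Var(D+C) = 2 + 2·[(-0.24)] = 2 − 0.48 = 1.52.
With uncorrelated errors the cross-covariances are all true-score covariance, so they carry over unchanged; only the diagonal terms shrink to ρᵢσᵢ².
True-score variance = [0.94 + 0.69] − 0.48 = 1.63 − 0.48 = 1.15.
Reliability = 1.15 / 1.52 = 0.757.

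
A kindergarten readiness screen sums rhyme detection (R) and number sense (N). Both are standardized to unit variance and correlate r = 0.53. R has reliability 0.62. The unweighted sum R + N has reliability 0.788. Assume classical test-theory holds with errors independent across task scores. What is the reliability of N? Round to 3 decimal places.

Var(R+N) = 2 + 2·0.53 = 3.060.
True-score variance = ρ_R + ρ_N + 2·0.53, so 0.788 = (0.62 + ρ_N + 1.06) / 3.060.
ρ_N = 0.788·3.060 − 0.62 − 1.06 = 0.731.

0.731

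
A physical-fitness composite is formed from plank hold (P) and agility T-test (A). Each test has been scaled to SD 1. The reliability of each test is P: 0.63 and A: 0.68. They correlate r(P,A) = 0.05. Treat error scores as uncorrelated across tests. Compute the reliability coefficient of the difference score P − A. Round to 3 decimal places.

Var(P−A) = 1 + 1 − 2·0.05 = 2 − 0.1 = 1.9.
With uncorrelated errors the cross-covariances are all true-score covariance, so they carry over unchanged; only the diagonal terms shrink to ρᵢσᵢ².
True-score variance = [0.63 + 0.68] − 0.1 = 1.31 − 0.1 = 1.21.
Reliability = 1.21 / 1.9 = 0.637.

0.637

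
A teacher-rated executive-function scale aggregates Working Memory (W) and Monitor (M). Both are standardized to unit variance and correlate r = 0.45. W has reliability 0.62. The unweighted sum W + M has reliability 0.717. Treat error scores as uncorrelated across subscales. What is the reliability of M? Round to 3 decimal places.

0.559

Var(W+M) = 2 + 2·0.45 = 2.900.
True-score variance = ρ_W + ρ_M + 2·0.45, so 0.717 = (0.62 + ρ_M + 0.90) / 2.900.
ρ_M = 0.717·2.900 − 0.62 − 0.90 = 0.559.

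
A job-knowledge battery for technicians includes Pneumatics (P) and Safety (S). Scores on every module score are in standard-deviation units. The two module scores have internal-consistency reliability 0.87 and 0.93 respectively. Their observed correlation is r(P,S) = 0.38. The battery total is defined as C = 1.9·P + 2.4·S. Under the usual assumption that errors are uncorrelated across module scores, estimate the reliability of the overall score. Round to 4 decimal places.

Var(C) = 1.9² + 2.4² + 2·[4.56·0.38] = 9.37 + 3.4656 = 12.8356.
Because errors are independent across components, Cov(Tᵢ,Tⱼ) = Cov(Xᵢ,Xⱼ); the off-diagonal part of the true-score variance is the same as above.
True-score variance = [1.9²·0.87 + 2.4²·0.93] + 3.4656 = 8.4975 + 3.4656 = 11.9631.
Reliability = 11.9631 / 12.8356 = 0.9320.

0.9320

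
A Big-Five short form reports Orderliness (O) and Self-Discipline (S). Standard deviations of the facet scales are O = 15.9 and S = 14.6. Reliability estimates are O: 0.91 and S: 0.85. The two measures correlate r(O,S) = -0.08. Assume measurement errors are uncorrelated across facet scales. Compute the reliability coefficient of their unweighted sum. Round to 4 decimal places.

Var(O+S) = 15.9² + 14.6² + 2·[15.9·14.6·(-0.08)] = 465.97 − 37.1424 = 428.828.
Because errors are independent across components, Cov(Tᵢ,Tⱼ) = Cov(Xᵢ,Xⱼ); the off-diagonal part of the true-score variance is the same as above.
True-score variance = [15.9²·0.91 + 14.6²·0.85] − 37.1424 = 411.243 − 37.1424 = 374.101.
Reliability = 374.101 / 428.828 = 0.8724.

0.8724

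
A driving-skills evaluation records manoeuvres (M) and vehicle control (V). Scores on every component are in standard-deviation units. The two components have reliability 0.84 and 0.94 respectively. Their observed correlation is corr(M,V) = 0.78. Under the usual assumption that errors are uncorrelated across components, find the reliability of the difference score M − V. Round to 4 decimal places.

0.5000

Var(M−V) = 1 + 1 − 2·0.78 = 2 − 1.56 = 0.44.
Under uncorrelated errors the observed covariances equal the true-score covariances, so only the own-variance terms attenuate.
True-score variance = [0.84 + 0.94] − 1.56 = 1.78 − 1.56 = 0.22.
Reliability = 0.22 / 0.44 = 0.5000.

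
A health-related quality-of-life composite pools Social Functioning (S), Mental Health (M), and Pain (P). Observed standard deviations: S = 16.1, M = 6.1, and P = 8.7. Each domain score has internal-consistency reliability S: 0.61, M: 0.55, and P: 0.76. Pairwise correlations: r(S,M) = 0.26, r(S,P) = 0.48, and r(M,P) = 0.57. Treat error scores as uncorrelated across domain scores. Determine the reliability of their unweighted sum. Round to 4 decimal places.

Var(S+M+P) = 16.1² + 6.1² + 8.7² + 2·[16.1·6.1·0.26 + 16.1·8.7·0.48 + 6.1·8.7·0.57] = 372.11 + 246.036 = 618.146.
Because errors are independent across components, Cov(Tᵢ,Tⱼ) = Cov(Xᵢ,Xⱼ); the off-diagonal part of the true-score variance is the same as above.
True-score variance = [16.1²·0.61 + 6.1²·0.55 + 8.7²·0.76] + 246.036 = 236.108 + 246.036 = 482.144.
Reliability = 482.144 / 618.146 = 0.7800.

0.7800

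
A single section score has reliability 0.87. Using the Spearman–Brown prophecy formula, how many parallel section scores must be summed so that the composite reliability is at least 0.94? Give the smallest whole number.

k ≥ ρ*(1−ρ₁)/(ρ₁(1−ρ*)) = 0.94·0.13 / (0.87·0.06) = 2.341.
Smallest integer k = 3.

3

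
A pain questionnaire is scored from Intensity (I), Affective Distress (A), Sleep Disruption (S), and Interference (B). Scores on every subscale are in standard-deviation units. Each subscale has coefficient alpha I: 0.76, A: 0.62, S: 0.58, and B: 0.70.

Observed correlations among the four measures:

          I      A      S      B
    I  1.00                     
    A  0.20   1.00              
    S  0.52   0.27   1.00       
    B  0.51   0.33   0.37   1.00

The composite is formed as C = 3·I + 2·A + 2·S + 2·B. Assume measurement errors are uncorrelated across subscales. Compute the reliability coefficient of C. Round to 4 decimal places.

0.8493

Var(C) = 3² + 2² + 2² + 2² + 2·[6·0.20 + 6·0.52 + 6·0.51 + 4·0.27 + 4·0.33 + 4·0.37] = 21 + 22.52 = 43.52.
Because errors are independent across components, Cov(Tᵢ,Tⱼ) = Cov(Xᵢ,Xⱼ); the off-diagonal part of the true-score variance is the same as above.
True-score variance = [3²·0.76 + 2²·0.62 + 2²·0.58 + 2²·0.70] + 22.52 = 14.44 + 22.52 = 36.96.
Reliability = 36.96 / 43.52 = 0.8493.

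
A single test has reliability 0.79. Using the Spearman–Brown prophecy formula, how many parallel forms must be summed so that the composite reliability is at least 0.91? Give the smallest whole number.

k ≥ ρ*(1−ρ₁)/(ρ₁(1−ρ*)) = 0.91·0.21 / (0.79·0.09) = 2.688.
Smallest integer k = 3.

3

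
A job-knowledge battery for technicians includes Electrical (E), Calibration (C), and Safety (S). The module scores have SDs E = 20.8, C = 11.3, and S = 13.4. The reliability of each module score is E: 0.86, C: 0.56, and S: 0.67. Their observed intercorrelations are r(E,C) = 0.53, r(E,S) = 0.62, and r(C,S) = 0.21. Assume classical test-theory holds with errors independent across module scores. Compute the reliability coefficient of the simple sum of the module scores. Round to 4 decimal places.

0.8741

Var(E+C+S) = 20.8² + 11.3² + 13.4² + 2·[20.8·11.3·0.53 + 20.8·13.4·0.62 + 11.3·13.4·0.21] = 739.89 + 658.352 = 1398.24.
With uncorrelated errors the cross-covariances are all true-score covariance, so they carry over unchanged; only the diagonal terms shrink to ρᵢσᵢ².
True-score variance = [20.8²·0.86 + 11.3²·0.56 + 13.4²·0.67] + 658.352 = 563.882 + 658.352 = 1222.23.
Reliability = 1222.23 / 1398.24 = 0.8741.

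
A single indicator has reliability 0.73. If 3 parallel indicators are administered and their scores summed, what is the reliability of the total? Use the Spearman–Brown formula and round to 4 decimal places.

ρ_k = kρ / (1 + (k−1)ρ) = 3·0.73 / (1 + 2·0.73) = 2.190 / 2.460 = 0.8902.

0.8902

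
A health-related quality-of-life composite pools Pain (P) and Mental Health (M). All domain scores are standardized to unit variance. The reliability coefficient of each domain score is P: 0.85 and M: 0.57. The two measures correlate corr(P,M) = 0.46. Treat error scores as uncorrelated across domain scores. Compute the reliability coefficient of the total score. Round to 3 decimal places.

0.801

Var(P+M) = 2 + 2·[0.46] = 2 + 0.92 = 2.92.
With uncorrelated errors the cross-covariances are all true-score covariance, so they carry over unchanged; only the diagonal terms shrink to ρᵢσᵢ².
True-score variance = [0.85 + 0.57] + 0.92 = 1.42 + 0.92 = 2.34.
Reliability = 2.34 / 2.92 = 0.801.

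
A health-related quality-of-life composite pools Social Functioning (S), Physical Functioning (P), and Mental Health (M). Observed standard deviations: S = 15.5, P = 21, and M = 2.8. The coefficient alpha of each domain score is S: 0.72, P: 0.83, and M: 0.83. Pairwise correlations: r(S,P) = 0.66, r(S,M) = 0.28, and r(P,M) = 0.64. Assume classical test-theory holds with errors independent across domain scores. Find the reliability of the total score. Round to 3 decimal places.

0.882

Var(S+P+M) = 15.5² + 21² + 2.8² + 2·[15.5·21·0.66 + 15.5·2.8·0.28 + 21·2.8·0.64] = 689.09 + 529.228 = 1218.32.
Because errors are independent across components, Cov(Tᵢ,Tⱼ) = Cov(Xᵢ,Xⱼ); the off-diagonal part of the true-score variance is the same as above.
True-score variance = [15.5²·0.72 + 21²·0.83 + 2.8²·0.83] + 529.228 = 545.517 + 529.228 = 1074.75.
Reliability = 1074.75 / 1218.32 = 0.882.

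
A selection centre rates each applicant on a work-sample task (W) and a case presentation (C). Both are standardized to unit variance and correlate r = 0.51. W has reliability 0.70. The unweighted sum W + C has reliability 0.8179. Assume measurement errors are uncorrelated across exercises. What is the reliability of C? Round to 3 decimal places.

Var(W+C) = 2 + 2·0.51 = 3.020.
True-score variance = ρ_W + ρ_C + 2·0.51, so 0.8179 = (0.70 + ρ_C + 1.02) / 3.020.
ρ_C = 0.8179·3.020 − 0.70 − 1.02 = 0.750.

0.750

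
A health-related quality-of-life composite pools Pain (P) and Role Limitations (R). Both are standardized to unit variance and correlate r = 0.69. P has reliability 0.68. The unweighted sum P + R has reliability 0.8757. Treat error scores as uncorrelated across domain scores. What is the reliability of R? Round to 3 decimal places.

0.900

Var(P+R) = 2 + 2·0.69 = 3.380.
True-score variance = ρ_P + ρ_R + 2·0.69, so 0.8757 = (0.68 + ρ_R + 1.38) / 3.380.
ρ_R = 0.8757·3.380 − 0.68 − 1.38 = 0.900.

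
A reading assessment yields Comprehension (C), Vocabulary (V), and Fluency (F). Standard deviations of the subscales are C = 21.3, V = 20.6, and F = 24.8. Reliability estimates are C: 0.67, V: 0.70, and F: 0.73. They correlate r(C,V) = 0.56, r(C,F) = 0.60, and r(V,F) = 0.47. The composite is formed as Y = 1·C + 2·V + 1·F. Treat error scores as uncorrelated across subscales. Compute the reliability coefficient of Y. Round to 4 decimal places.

0.8456

Var(Y) = 21.3² + 2²·20.6² + 24.8² + 2·[2·21.3·20.6·0.56 + 21.3·24.8·0.60 + 2·20.6·24.8·0.47] = 2766.17 + 2577.21 = 5343.38.
With uncorrelated errors the cross-covariances are all true-score covariance, so they carry over unchanged; only the diagonal terms shrink to ρᵢσᵢ².
True-score variance = [21.3²·0.67 + 2²·20.6²·0.70 + 24.8²·0.73] + 2577.21 = 1941.16 + 2577.21 = 4518.37.
Reliability = 4518.37 / 5343.38 = 0.8456.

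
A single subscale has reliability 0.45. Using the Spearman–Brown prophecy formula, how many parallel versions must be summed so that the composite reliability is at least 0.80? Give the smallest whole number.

5

k ≥ ρ*(1−ρ₁)/(ρ₁(1−ρ*)) = 0.80·0.55 / (0.45·0.20) = 4.889.
Smallest integer k = 5.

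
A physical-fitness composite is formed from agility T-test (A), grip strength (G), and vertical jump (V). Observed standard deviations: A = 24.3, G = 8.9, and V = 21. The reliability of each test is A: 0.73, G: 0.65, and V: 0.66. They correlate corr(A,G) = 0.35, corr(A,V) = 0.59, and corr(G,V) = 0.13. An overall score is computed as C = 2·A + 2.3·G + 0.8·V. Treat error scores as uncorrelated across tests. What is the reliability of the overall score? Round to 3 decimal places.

0.817

Var(C) = 2²·24.3² + 2.3²·8.9² + 0.8²·21² + 2·[4.6·24.3·8.9·0.35 + 1.6·24.3·21·0.59 + 1.84·8.9·21·0.13] = 3063.22 + 1749.25 = 4812.47.
With uncorrelated errors the cross-covariances are all true-score covariance, so they carry over unchanged; only the diagonal terms shrink to ρᵢσᵢ².
True-score variance = [2²·24.3²·0.73 + 2.3²·8.9²·0.65 + 0.8²·21²·0.66] + 1749.25 = 2182.87 + 1749.25 = 3932.12.
Reliability = 3932.12 / 4812.47 = 0.817.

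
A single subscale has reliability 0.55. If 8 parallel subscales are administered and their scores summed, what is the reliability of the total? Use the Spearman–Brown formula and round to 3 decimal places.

ρ_k = kρ / (1 + (k−1)ρ) = 8·0.55 / (1 + 7·0.55) = 4.400 / 4.850 = 0.907.

0.907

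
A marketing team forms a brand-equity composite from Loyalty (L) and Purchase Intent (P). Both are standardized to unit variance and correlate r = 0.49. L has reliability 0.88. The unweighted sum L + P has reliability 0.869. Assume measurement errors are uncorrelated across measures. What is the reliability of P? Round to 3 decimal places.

Var(L+P) = 2 + 2·0.49 = 2.980.
True-score variance = ρ_L + ρ_P + 2·0.49, so 0.869 = (0.88 + ρ_P + 0.98) / 2.980.
ρ_P = 0.869·2.980 − 0.88 − 0.98 = 0.730.

0.730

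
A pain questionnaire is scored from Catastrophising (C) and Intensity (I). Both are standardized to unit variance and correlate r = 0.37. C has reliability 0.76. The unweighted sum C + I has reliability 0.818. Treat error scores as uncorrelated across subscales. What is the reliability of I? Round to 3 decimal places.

Var(C+I) = 2 + 2·0.37 = 2.740.
True-score variance = ρ_C + ρ_I + 2·0.37, so 0.818 = (0.76 + ρ_I + 0.74) / 2.740.
ρ_I = 0.818·2.740 − 0.76 − 0.74 = 0.741.

0.741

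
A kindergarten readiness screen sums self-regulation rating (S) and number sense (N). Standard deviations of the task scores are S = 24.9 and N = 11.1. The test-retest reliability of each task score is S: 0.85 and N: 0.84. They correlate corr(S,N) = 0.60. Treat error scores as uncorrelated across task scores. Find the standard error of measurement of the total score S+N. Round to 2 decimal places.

Var(total) = 743.22 + 331.668 = 1074.89.
True-score variance = 630.505 + 331.668 = 962.173, so reliability = 0.8951.
Error variance = 1074.89 − 962.173 = 112.715; SEM = √112.715 = 10.62.

10.62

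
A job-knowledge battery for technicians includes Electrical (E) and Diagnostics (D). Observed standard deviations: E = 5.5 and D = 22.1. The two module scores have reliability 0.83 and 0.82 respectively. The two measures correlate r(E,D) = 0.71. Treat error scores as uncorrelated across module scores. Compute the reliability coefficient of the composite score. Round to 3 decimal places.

0.865

Var(E+D) = 5.5² + 22.1² + 2·[5.5·22.1·0.71] = 518.66 + 172.601 = 691.261.
With uncorrelated errors the cross-covariances are all true-score covariance, so they carry over unchanged; only the diagonal terms shrink to ρᵢσᵢ².
True-score variance = [5.5²·0.83 + 22.1²·0.82] + 172.601 = 425.604 + 172.601 = 598.205.
Reliability = 598.205 / 691.261 = 0.865.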